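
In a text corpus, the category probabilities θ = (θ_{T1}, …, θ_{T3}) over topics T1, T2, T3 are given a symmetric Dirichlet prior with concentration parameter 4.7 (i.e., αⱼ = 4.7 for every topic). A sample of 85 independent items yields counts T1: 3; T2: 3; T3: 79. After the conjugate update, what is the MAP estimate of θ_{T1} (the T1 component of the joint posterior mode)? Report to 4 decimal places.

0.0697

The Dirichlet prior is conjugate to the Multinomial likelihood: each posterior αⱼ = prior αⱼ + observed count nⱼ.
Posterior concentration: (7.7, 7.7, 83.7), total = 99.1.
Joint mode component: (α_{T1}−1)/(Σα−K) = 6.7/96.1 = 0.0697.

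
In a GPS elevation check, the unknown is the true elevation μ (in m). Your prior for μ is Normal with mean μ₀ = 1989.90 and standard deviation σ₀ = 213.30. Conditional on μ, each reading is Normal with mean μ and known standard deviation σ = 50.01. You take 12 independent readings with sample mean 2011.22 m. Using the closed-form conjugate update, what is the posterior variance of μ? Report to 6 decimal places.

207.466293

For Normal data with known variance σ², a Normal(μ₀, σ₀²) prior on μ is conjugate. Posterior precision = 1/σ₀² + n/σ²; posterior mean is the precision-weighted average of μ₀ and x̄.
σ₀² = 213.30² = 45496.89, σ² = 50.01² = 2501.0001; σ² + n·σ₀² = 2501.0001 + 12·45496.89 = 548463.6801.
Posterior precision = 1/σ₀² + n/σ² = 1/45496.89 + 12/2501.0001 = (σ² + n·σ₀²)/(σ₀²σ²) = 548463.6801/(45496.89·2501.0001); posterior variance σₙ² = σ₀²σ²/(σ² + n·σ₀²) = 45496.89·2501.0001/548463.6801 = 207.466293.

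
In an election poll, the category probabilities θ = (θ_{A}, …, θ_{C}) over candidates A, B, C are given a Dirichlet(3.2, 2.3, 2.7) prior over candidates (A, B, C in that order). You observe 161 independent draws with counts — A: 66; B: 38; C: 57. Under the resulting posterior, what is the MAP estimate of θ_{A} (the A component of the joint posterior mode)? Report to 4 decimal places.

The Dirichlet prior is conjugate to the Multinomial likelihood: each posterior αⱼ = prior αⱼ + observed count nⱼ.
Posterior concentration: (69.2, 40.3, 59.7), total = 169.2.
Joint mode component: (α_{A}−1)/(Σα−K) = 68.2/166.2 = 0.4103.

0.4103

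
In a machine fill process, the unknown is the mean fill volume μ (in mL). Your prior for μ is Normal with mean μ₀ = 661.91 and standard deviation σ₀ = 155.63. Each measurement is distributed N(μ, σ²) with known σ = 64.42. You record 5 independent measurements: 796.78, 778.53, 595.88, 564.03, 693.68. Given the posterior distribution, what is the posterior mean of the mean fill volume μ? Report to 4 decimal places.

For Normal data with known variance σ², a Normal(μ₀, σ₀²) prior on μ is conjugate. Posterior precision = 1/σ₀² + n/σ²; posterior mean is the precision-weighted average of μ₀ and x̄.
Σxᵢ = 796.78 + 778.53 + 595.88 + 564.03 + 693.68 = 3428.9, so n·x̄ = 3428.9.
σ₀² = 155.63² = 24220.6969, σ² = 64.42² = 4149.9364; σ² + n·σ₀² = 4149.9364 + 5·24220.6969 = 125253.4209.
Posterior mean = (μ₀/σ₀² + n·x̄/σ²)/(1/σ₀² + n/σ²) = (σ²·μ₀ + σ₀²·n·x̄)/(σ² + n·σ₀²) = (4149.9364·661.91 + 24220.6969·3428.9)/125253.4209 = 85797232.002934/125253.4209 = 684.9891.

684.9891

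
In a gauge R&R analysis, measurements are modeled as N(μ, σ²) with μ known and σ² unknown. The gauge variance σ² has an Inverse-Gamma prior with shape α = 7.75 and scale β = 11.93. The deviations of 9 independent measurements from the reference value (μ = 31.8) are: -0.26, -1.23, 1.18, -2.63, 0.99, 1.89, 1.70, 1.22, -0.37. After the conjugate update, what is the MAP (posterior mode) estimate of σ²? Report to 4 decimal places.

With known mean μ and an Inverse-Gamma(α, β) prior on σ², the Normal likelihood is conjugate: posterior is Inv-Gamma(α + n/2, β + Σ(xᵢ−μ)²/2).
Σ(xᵢ−μ)² = (-0.26)² + (-1.23)² + (1.18)² + (-2.63)² + (0.99)² + (1.89)² + (1.70)² + (1.22)² + (-0.37)² = 18.9573.
Posterior: Inv-Gamma(7.75 + 9/2, 11.93 + 18.9573/2) = Inv-Gamma(12.25, 21.40865).
Mode = β/(α+1) = 21.40865/13.25 = 1.6157.

1.6157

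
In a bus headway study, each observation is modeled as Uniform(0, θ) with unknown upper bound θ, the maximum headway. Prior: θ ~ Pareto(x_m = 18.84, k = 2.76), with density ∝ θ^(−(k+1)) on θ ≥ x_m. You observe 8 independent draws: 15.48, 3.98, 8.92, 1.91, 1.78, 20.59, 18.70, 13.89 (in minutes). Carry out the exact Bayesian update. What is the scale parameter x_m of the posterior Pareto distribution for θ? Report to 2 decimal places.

A Pareto(scale x_m, shape k) prior on the upper bound θ of Uniform(0, θ) is conjugate: posterior is Pareto(max(x_m, max xᵢ), k + n).
Sample maximum = 20.59; prior scale x_m = 18.84 → posterior scale = max = 20.59.
Posterior shape = 2.76 + 8 = 10.76.
Posterior scale x_m = 20.59.

20.59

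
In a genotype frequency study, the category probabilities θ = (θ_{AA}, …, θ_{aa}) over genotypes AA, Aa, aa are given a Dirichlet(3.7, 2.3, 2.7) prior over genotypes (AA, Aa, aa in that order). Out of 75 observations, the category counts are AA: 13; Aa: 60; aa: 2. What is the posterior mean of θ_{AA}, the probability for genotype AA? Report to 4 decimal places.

0.1995

The Dirichlet prior is conjugate to the Multinomial likelihood: each posterior αⱼ = prior αⱼ + observed count nⱼ.
Posterior concentration: (16.7, 62.3, 4.7), total = 83.7.
E[θ_{AA}|data] = α_{AA}/Σα = 16.7/83.7 = 0.1995.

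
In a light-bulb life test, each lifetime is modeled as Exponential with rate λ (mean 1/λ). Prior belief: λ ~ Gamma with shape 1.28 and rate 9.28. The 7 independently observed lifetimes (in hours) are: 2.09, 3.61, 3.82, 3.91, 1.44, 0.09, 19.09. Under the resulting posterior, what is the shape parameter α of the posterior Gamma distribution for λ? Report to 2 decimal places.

With a Gamma(shape α, rate β) prior on the exponential rate λ, the posterior after n observations with total T = Σxᵢ is Gamma(α+n, β+T).
Sum of observations T = 34.05 hours; n = 7.
Posterior: Gamma(1.28+7, 9.28+34.05) = Gamma(8.28, 43.33).
Posterior α = 8.28.

8.28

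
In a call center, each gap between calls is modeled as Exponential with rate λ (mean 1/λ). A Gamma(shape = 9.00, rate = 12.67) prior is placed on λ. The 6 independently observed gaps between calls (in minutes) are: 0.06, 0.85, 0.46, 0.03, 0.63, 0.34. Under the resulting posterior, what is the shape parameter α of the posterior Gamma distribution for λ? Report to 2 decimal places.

With a Gamma(shape α, rate β) prior on the exponential rate λ, the posterior after n observations with total T = Σxᵢ is Gamma(α+n, β+T).
Sum of observations T = 2.37 minutes; n = 6.
Posterior: Gamma(9.00+6, 12.67+2.37) = Gamma(15.00, 15.04).
Posterior α = 15.00.

15.00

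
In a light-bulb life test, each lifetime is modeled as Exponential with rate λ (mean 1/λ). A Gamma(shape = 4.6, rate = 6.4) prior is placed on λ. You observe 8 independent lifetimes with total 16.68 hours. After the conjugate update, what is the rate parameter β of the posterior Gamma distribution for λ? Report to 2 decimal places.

23.08

With a Gamma(shape α, rate β) prior on the exponential rate λ, the posterior after n observations with total T = Σxᵢ is Gamma(α+n, β+T).
Posterior: Gamma(4.6+8, 6.4+16.68) = Gamma(12.6, 23.08).
Posterior β = 23.08.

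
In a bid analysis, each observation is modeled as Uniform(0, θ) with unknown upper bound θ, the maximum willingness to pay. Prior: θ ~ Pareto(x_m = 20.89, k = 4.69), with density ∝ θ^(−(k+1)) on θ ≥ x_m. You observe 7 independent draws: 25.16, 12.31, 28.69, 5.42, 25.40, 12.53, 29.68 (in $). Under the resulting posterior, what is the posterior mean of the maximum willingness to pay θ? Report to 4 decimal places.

32.4564

A Pareto(scale x_m, shape k) prior on the upper bound θ of Uniform(0, θ) is conjugate: posterior is Pareto(max(x_m, max xᵢ), k + n).
Sample maximum = 29.68; prior scale x_m = 20.89 → posterior scale = max = 29.68.
Posterior shape = 4.69 + 7 = 11.69.
E[θ|data] = k·x_m/(k−1) = 11.69·29.68/10.69 = 32.4564.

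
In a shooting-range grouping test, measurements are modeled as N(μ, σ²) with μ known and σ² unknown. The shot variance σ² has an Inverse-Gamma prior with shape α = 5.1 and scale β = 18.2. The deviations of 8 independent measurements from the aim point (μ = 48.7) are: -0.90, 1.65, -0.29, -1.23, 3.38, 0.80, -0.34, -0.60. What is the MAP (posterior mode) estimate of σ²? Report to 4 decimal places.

With known mean μ and an Inverse-Gamma(α, β) prior on σ², the Normal likelihood is conjugate: posterior is Inv-Gamma(α + n/2, β + Σ(xᵢ−μ)²/2).
Σ(xᵢ−μ)² = (-0.90)² + (1.65)² + (-0.29)² + (-1.23)² + (3.38)² + (0.80)² + (-0.34)² + (-0.60)² = 17.6695.
Posterior: Inv-Gamma(5.1 + 8/2, 18.2 + 17.6695/2) = Inv-Gamma(9.10, 27.03475).
Mode = β/(α+1) = 27.03475/10.10 = 2.6767.

2.6767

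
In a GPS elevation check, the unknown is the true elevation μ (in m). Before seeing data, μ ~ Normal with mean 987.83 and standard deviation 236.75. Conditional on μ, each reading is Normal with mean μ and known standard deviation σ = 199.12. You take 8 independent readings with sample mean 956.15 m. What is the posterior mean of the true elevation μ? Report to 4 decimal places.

For Normal data with known variance σ², a Normal(μ₀, σ₀²) prior on μ is conjugate. Posterior precision = 1/σ₀² + n/σ²; posterior mean is the precision-weighted average of μ₀ and x̄.
n·x̄ = 8·956.15 = 7649.2.
σ₀² = 236.75² = 56050.5625, σ² = 199.12² = 39648.7744; σ² + n·σ₀² = 39648.7744 + 8·56050.5625 = 488053.2744.
Posterior mean = (μ₀/σ₀² + n·x̄/σ²)/(1/σ₀² + n/σ²) = (σ²·μ₀ + σ₀²·n·x̄)/(σ² + n·σ₀²) = (39648.7744·987.83 + 56050.5625·7649.2)/488053.2744 = 467908211.490552/488053.2744 = 958.7236.

958.7236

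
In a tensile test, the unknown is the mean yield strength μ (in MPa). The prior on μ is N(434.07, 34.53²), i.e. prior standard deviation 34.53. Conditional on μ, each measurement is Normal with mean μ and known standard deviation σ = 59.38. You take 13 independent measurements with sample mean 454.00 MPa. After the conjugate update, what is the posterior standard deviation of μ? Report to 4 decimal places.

For Normal data with known variance σ², a Normal(μ₀, σ₀²) prior on μ is conjugate. Posterior precision = 1/σ₀² + n/σ²; posterior mean is the precision-weighted average of μ₀ and x̄.
σ₀² = 34.53² = 1192.3209, σ² = 59.38² = 3525.9844; σ² + n·σ₀² = 3525.9844 + 13·1192.3209 = 19026.1561.
Posterior precision = 1/σ₀² + n/σ² = 1/1192.3209 + 13/3525.9844 = (σ² + n·σ₀²)/(σ₀²σ²) = 19026.1561/(1192.3209·3525.9844); posterior variance σₙ² = σ₀²σ²/(σ² + n·σ₀²) = 1192.3209·3525.9844/19026.1561 = 220.964491.
Posterior SD = √σₙ² = √(1192.3209·3525.9844/19026.1561) = 14.8649.

14.8649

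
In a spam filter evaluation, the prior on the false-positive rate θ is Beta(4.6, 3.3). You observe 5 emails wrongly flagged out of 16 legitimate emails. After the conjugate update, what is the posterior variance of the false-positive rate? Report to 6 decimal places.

0.009652

The Beta prior is conjugate to a Binomial/Bernoulli likelihood; the update adds successes to α and failures to β.
Posterior: Beta(α+k, β+n−k) = Beta(4.6+5, 3.3+11) = Beta(9.6, 14.3).
Var = αβ/((α+β)²(α+β+1)) = 9.6·14.3/(23.9²·24.9) = 0.009652.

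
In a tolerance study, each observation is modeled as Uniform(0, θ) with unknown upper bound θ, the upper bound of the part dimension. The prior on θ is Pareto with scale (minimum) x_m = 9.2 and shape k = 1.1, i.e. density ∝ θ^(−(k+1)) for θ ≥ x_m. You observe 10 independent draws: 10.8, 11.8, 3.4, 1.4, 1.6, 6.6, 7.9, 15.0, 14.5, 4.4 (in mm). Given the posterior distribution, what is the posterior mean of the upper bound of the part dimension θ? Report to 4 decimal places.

16.4851

A Pareto(scale x_m, shape k) prior on the upper bound θ of Uniform(0, θ) is conjugate: posterior is Pareto(max(x_m, max xᵢ), k + n).
Sample maximum = 15.0; prior scale x_m = 9.2 → posterior scale = max = 15.0.
Posterior shape = 1.1 + 10 = 11.1.
E[θ|data] = k·x_m/(k−1) = 11.1·15.0/10.1 = 16.4851.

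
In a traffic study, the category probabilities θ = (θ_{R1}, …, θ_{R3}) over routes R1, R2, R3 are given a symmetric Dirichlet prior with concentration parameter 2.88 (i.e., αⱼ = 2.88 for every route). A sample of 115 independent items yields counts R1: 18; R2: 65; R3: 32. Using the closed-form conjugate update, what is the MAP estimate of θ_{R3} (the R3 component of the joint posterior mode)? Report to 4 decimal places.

The Dirichlet prior is conjugate to the Multinomial likelihood: each posterior αⱼ = prior αⱼ + observed count nⱼ.
Posterior concentration: (20.88, 67.88, 34.88), total = 123.64.
Joint mode component: (α_{R3}−1)/(Σα−K) = 33.88/120.64 = 0.2808.

0.2808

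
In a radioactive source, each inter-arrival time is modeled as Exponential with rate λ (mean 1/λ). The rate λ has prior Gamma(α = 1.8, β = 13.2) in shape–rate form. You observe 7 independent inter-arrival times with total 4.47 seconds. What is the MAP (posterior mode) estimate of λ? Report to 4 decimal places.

0.4414

With a Gamma(shape α, rate β) prior on the exponential rate λ, the posterior after n observations with total T = Σxᵢ is Gamma(α+n, β+T).
Posterior: Gamma(1.8+7, 13.2+4.47) = Gamma(8.8, 17.67).
Mode = (α−1)/β = 0.4414.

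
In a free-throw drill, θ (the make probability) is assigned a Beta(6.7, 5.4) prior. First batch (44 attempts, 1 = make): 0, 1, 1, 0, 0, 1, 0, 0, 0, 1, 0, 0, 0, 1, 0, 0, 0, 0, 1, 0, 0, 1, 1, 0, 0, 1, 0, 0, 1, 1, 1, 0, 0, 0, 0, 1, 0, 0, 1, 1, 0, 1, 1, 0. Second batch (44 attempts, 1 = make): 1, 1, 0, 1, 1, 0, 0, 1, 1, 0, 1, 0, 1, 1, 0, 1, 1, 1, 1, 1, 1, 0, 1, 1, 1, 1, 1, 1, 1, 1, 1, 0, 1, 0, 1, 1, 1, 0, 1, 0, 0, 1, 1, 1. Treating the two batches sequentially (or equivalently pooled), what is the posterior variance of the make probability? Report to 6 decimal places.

0.002441

The Beta prior is conjugate to a Binomial/Bernoulli likelihood; the update adds successes to α and failures to β.
After batch 1: Beta(6.7+17, 5.4+27) = Beta(23.7, 32.4).
After batch 2: Beta(23.7+32, 32.4+12) = Beta(55.7, 44.4).
Var = αβ/((α+β)²(α+β+1)) = 55.7·44.4/(100.1²·101.1) = 0.002441.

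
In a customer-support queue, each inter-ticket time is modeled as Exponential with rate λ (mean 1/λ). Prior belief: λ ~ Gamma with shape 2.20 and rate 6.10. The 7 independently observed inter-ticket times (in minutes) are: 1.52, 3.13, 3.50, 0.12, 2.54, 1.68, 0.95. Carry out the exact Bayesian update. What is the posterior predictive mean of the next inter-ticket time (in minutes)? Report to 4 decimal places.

2.3829

With a Gamma(shape α, rate β) prior on the exponential rate λ, the posterior after n observations with total T = Σxᵢ is Gamma(α+n, β+T).
Sum of observations T = 13.44 minutes; n = 7.
Posterior: Gamma(2.20+7, 6.10+13.44) = Gamma(9.20, 19.54).
The predictive distribution for the next observation is Lomax; its mean is β/(α−1) = 19.54/8.20 = 2.3829.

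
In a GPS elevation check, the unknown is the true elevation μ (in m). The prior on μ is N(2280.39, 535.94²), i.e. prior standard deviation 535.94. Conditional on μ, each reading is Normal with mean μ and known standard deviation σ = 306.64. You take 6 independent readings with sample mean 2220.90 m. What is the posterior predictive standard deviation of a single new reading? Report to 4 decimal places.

For Normal data with known variance σ², a Normal(μ₀, σ₀²) prior on μ is conjugate. Posterior precision = 1/σ₀² + n/σ²; posterior mean is the precision-weighted average of μ₀ and x̄.
σ₀² = 535.94² = 287231.6836, σ² = 306.64² = 94028.0896; σ² + n·σ₀² = 94028.0896 + 6·287231.6836 = 1817418.1912.
Posterior precision = 1/σ₀² + n/σ² = 1/287231.6836 + 6/94028.0896 = (σ² + n·σ₀²)/(σ₀²σ²) = 1817418.1912/(287231.6836·94028.0896); posterior variance σₙ² = σ₀²σ²/(σ² + n·σ₀²) = 287231.6836·94028.0896/1817418.1912 = 14860.556922.
Predictive variance for one new observation = σₙ² + σ² = 287231.6836·94028.0896/1817418.1912 + 94028.0896 = σ²·(σ₀² + 1817418.1912)/1817418.1912 = 94028.0896·2104649.8748/1817418.1912 = 108888.646522; SD = √(94028.0896·2104649.8748/1817418.1912) = 329.9828.

329.9828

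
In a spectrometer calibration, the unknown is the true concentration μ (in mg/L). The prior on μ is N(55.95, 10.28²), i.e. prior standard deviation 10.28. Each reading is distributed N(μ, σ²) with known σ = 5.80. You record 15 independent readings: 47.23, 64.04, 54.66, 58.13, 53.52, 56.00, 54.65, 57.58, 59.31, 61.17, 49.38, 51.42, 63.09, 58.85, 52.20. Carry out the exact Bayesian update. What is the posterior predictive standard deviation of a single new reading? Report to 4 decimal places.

For Normal data with known variance σ², a Normal(μ₀, σ₀²) prior on μ is conjugate. Posterior precision = 1/σ₀² + n/σ²; posterior mean is the precision-weighted average of μ₀ and x̄.
σ₀² = 10.28² = 105.6784, σ² = 5.80² = 33.64; σ² + n·σ₀² = 33.64 + 15·105.6784 = 1618.816.
Posterior precision = 1/σ₀² + n/σ² = 1/105.6784 + 15/33.64 = (σ² + n·σ₀²)/(σ₀²σ²) = 1618.816/(105.6784·33.64); posterior variance σₙ² = σ₀²σ²/(σ² + n·σ₀²) = 105.6784·33.64/1618.816 = 2.196063.
Predictive variance for one new observation = σₙ² + σ² = 105.6784·33.64/1618.816 + 33.64 = σ²·(σ₀² + 1618.816)/1618.816 = 33.64·1724.4944/1618.816 = 35.836063; SD = √(33.64·1724.4944/1618.816) = 5.9863.

5.9863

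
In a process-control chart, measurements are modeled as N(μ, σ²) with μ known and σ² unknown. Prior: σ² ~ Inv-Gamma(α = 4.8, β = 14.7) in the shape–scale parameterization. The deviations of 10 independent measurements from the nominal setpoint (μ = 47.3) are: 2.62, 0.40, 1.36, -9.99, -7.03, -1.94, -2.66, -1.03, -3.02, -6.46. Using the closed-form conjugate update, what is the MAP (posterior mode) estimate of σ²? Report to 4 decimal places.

With known mean μ and an Inverse-Gamma(α, β) prior on σ², the Normal likelihood is conjugate: posterior is Inv-Gamma(α + n/2, β + Σ(xᵢ−μ)²/2).
Σ(xᵢ−μ)² = (2.62)² + (0.40)² + (1.36)² + (-9.99)² + (-7.03)² + (-1.94)² + (-2.66)² + (-1.03)² + (-3.02)² + (-6.46)² = 220.8471.
Posterior: Inv-Gamma(4.8 + 10/2, 14.7 + 220.8471/2) = Inv-Gamma(9.80, 125.12355).
Mode = β/(α+1) = 125.12355/10.80 = 11.5855.

11.5855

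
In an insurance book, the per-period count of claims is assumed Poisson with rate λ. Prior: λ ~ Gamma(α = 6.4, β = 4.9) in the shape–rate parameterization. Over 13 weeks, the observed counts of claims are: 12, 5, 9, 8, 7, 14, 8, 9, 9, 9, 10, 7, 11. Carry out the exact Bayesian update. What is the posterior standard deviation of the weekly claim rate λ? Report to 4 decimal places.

With a Gamma(shape α, rate β) prior, the Poisson likelihood is conjugate: the posterior is Gamma(α + ΣXᵢ, β + n).
Sum of counts S = 118 over n = 13 weeks.
Posterior: Gamma(α+S, β+n) = Gamma(6.4+118, 4.9+13) = Gamma(124.4, 17.9).
SD = √α/β = √124.4/17.9 = 0.6231.

0.6231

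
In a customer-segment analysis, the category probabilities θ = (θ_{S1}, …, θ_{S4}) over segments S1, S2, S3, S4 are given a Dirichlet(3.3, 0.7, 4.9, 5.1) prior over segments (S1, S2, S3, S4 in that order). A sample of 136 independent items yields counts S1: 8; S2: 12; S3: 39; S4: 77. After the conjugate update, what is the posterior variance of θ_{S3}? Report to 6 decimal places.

0.001371

The Dirichlet prior is conjugate to the Multinomial likelihood: each posterior αⱼ = prior αⱼ + observed count nⱼ.
Posterior concentration: (11.3, 12.7, 43.9, 82.1), total = 150.0.
Var[θ_j] = α_j(Σα−α_j)/((Σα)²(Σα+1)) = 43.9·106.1/(150.0²·151.0) = 0.001371.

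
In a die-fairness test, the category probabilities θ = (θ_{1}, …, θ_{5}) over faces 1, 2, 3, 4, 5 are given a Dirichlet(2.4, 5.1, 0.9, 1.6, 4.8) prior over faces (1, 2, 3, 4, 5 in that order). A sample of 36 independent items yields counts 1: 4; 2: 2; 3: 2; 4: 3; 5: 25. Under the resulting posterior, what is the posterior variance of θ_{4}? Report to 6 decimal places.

The Dirichlet prior is conjugate to the Multinomial likelihood: each posterior αⱼ = prior αⱼ + observed count nⱼ.
Posterior concentration: (6.4, 7.1, 2.9, 4.6, 29.8), total = 50.8.
Var[θ_j] = α_j(Σα−α_j)/((Σα)²(Σα+1)) = 4.6·46.2/(50.8²·51.8) = 0.001590.

0.001590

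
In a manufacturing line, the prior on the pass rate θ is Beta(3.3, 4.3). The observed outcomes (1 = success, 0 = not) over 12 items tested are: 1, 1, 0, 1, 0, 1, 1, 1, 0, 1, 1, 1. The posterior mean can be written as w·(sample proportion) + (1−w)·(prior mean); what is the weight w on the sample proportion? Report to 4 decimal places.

0.6122

The Beta prior is conjugate to a Binomial/Bernoulli likelihood; the update adds successes to α and failures to β.
Posterior mean = (α₀+k)/(α₀+β₀+n) = [n/(α₀+β₀+n)]·(k/n) + [(α₀+β₀)/(α₀+β₀+n)]·α₀/(α₀+β₀), so only n and the prior enter the weight.
The weight on the data is w = n/(α₀+β₀+n) = 12/(3.3+4.3+12) = 12/19.6 = 0.6122.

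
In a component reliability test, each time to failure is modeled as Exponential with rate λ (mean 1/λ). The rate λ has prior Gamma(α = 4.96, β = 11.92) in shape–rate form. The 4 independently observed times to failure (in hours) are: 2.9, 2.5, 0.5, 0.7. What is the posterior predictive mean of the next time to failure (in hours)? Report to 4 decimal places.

2.3266

With a Gamma(shape α, rate β) prior on the exponential rate λ, the posterior after n observations with total T = Σxᵢ is Gamma(α+n, β+T).
Sum of observations T = 6.6 hours; n = 4.
Posterior: Gamma(4.96+4, 11.92+6.6) = Gamma(8.96, 18.52).
The predictive distribution for the next observation is Lomax; its mean is β/(α−1) = 18.52/7.96 = 2.3266.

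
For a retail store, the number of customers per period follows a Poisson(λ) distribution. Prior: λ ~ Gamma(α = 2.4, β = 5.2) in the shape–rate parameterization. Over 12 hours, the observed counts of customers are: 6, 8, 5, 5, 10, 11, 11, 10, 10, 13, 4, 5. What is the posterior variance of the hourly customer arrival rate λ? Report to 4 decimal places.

With a Gamma(shape α, rate β) prior, the Poisson likelihood is conjugate: the posterior is Gamma(α + ΣXᵢ, β + n).
Sum of counts S = 98 over n = 12 hours.
Posterior: Gamma(α+S, β+n) = Gamma(2.4+98, 5.2+12) = Gamma(100.4, 17.2).
Var = α/β² = 100.4/17.2² = 0.3394.

0.3394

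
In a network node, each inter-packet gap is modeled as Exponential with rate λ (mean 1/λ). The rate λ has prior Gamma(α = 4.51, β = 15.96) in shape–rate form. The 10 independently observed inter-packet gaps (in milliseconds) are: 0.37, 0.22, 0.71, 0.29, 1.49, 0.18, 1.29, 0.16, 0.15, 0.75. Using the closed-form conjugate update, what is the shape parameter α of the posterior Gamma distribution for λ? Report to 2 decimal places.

With a Gamma(shape α, rate β) prior on the exponential rate λ, the posterior after n observations with total T = Σxᵢ is Gamma(α+n, β+T).
Sum of observations T = 5.61 milliseconds; n = 10.
Posterior: Gamma(4.51+10, 15.96+5.61) = Gamma(14.51, 21.57).
Posterior α = 14.51.

14.51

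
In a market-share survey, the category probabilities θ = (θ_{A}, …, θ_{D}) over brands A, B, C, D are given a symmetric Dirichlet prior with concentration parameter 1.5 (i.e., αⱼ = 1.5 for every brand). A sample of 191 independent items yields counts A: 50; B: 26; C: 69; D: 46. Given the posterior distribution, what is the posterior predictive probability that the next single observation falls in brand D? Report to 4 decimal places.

0.2411

The Dirichlet prior is conjugate to the Multinomial likelihood: each posterior αⱼ = prior αⱼ + observed count nⱼ.
Posterior concentration: (51.5, 27.5, 70.5, 47.5), total = 197.0.
P(next = D | data) = α_{D}/Σα = 0.2411.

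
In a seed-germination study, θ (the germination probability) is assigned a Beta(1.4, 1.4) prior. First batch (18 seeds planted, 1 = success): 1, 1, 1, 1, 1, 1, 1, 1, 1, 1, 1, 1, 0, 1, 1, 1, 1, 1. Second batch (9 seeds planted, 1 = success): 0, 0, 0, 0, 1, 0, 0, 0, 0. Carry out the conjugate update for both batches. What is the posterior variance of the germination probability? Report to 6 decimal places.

The Beta prior is conjugate to a Binomial/Bernoulli likelihood; the update adds successes to α and failures to β.
After batch 1: Beta(1.4+17, 1.4+1) = Beta(18.4, 2.4).
After batch 2: Beta(18.4+1, 2.4+8) = Beta(19.4, 10.4).
Var = αβ/((α+β)²(α+β+1)) = 19.4·10.4/(29.8²·30.8) = 0.007377.

0.007377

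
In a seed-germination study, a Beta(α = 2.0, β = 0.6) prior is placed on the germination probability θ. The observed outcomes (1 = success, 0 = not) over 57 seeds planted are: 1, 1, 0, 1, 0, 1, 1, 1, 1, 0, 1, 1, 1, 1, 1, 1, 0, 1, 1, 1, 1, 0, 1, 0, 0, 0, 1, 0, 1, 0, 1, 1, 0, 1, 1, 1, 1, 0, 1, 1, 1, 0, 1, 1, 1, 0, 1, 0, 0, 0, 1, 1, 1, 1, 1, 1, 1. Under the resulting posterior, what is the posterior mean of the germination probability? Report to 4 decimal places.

The Beta prior is conjugate to a Binomial/Bernoulli likelihood; the update adds successes to α and failures to β.
Posterior: Beta(α+k, β+n−k) = Beta(2.0+40, 0.6+17) = Beta(42.0, 17.6).
Posterior mean = α/(α+β) = 42.0/59.6 = 0.7047.

0.7047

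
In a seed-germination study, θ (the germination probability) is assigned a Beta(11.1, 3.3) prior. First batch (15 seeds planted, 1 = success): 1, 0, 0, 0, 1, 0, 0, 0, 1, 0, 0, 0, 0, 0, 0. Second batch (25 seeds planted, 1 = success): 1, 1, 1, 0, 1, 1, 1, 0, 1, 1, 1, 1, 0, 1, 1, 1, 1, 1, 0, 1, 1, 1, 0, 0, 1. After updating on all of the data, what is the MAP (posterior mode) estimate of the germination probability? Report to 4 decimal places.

0.6126

The Beta prior is conjugate to a Binomial/Bernoulli likelihood; the update adds successes to α and failures to β.
After batch 1: Beta(11.1+3, 3.3+12) = Beta(14.1, 15.3).
After batch 2: Beta(14.1+19, 15.3+6) = Beta(33.1, 21.3).
Mode of Beta(a,b) for a,b>1 is (a−1)/(a+b−2) = 32.1/52.4 = 0.6126.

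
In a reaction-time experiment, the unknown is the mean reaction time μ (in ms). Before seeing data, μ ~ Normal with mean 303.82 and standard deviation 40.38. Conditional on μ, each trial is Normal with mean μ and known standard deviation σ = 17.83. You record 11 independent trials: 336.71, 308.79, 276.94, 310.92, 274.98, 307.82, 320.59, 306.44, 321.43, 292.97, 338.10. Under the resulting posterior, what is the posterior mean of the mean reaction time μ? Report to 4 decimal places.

308.6141

For Normal data with known variance σ², a Normal(μ₀, σ₀²) prior on μ is conjugate. Posterior precision = 1/σ₀² + n/σ²; posterior mean is the precision-weighted average of μ₀ and x̄.
Σxᵢ = 336.71 + 308.79 + 276.94 + 310.92 + 274.98 + 307.82 + 320.59 + 306.44 + 321.43 + 292.97 + 338.10 = 3395.69, so n·x̄ = 3395.69.
σ₀² = 40.38² = 1630.5444, σ² = 17.83² = 317.9089; σ² + n·σ₀² = 317.9089 + 11·1630.5444 = 18253.8973.
Posterior mean = (μ₀/σ₀² + n·x̄/σ²)/(1/σ₀² + n/σ²) = (σ²·μ₀ + σ₀²·n·x̄)/(σ² + n·σ₀²) = (317.9089·303.82 + 1630.5444·3395.69)/18253.8973 = 5633410.395634/18253.8973 = 308.6141.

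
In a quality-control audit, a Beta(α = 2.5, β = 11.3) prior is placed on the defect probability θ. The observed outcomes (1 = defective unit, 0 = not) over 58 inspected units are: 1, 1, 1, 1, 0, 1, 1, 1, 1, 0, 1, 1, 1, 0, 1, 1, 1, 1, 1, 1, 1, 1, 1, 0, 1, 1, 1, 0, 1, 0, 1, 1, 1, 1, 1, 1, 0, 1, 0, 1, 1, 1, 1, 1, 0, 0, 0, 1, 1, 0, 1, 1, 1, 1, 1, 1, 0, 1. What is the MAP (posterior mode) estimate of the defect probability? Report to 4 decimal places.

The Beta prior is conjugate to a Binomial/Bernoulli likelihood; the update adds successes to α and failures to β.
Posterior: Beta(α+k, β+n−k) = Beta(2.5+45, 11.3+13) = Beta(47.5, 24.3).
Mode of Beta(a,b) for a,b>1 is (a−1)/(a+b−2) = 46.5/69.8 = 0.6662.

0.6662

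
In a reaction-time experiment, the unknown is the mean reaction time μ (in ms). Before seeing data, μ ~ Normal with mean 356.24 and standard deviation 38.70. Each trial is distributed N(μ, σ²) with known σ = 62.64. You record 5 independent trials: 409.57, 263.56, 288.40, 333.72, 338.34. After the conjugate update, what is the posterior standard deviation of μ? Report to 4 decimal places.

For Normal data with known variance σ², a Normal(μ₀, σ₀²) prior on μ is conjugate. Posterior precision = 1/σ₀² + n/σ²; posterior mean is the precision-weighted average of μ₀ and x̄.
σ₀² = 38.70² = 1497.69, σ² = 62.64² = 3923.7696; σ² + n·σ₀² = 3923.7696 + 5·1497.69 = 11412.2196.
Posterior precision = 1/σ₀² + n/σ² = 1/1497.69 + 5/3923.7696 = (σ² + n·σ₀²)/(σ₀²σ²) = 11412.2196/(1497.69·3923.7696); posterior variance σₙ² = σ₀²σ²/(σ² + n·σ₀²) = 1497.69·3923.7696/11412.2196 = 514.938434.
Posterior SD = √σₙ² = √(1497.69·3923.7696/11412.2196) = 22.6923.

22.6923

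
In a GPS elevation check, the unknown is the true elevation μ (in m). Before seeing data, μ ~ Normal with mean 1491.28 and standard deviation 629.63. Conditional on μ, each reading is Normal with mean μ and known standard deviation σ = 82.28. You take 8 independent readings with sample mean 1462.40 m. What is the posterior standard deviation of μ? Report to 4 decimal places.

29.0594

For Normal data with known variance σ², a Normal(μ₀, σ₀²) prior on μ is conjugate. Posterior precision = 1/σ₀² + n/σ²; posterior mean is the precision-weighted average of μ₀ and x̄.
σ₀² = 629.63² = 396433.9369, σ² = 82.28² = 6769.9984; σ² + n·σ₀² = 6769.9984 + 8·396433.9369 = 3178241.4936.
Posterior precision = 1/σ₀² + n/σ² = 1/396433.9369 + 8/6769.9984 = (σ² + n·σ₀²)/(σ₀²σ²) = 3178241.4936/(396433.9369·6769.9984); posterior variance σₙ² = σ₀²σ²/(σ² + n·σ₀²) = 396433.9369·6769.9984/3178241.4936 = 844.447196.
Posterior SD = √σₙ² = √(396433.9369·6769.9984/3178241.4936) = 29.0594.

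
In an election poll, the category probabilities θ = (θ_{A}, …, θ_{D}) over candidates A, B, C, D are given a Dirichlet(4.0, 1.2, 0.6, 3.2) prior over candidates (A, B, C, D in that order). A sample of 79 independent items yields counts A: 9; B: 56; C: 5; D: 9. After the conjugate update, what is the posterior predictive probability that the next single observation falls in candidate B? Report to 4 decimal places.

The Dirichlet prior is conjugate to the Multinomial likelihood: each posterior αⱼ = prior αⱼ + observed count nⱼ.
Posterior concentration: (13.0, 57.2, 5.6, 12.2), total = 88.0.
P(next = B | data) = α_{B}/Σα = 0.6500.

0.6500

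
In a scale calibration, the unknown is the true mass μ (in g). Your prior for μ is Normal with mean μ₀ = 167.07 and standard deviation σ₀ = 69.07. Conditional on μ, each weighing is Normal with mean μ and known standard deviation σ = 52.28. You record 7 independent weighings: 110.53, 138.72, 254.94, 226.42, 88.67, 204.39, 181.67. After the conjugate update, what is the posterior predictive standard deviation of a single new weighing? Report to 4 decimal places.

55.6248

For Normal data with known variance σ², a Normal(μ₀, σ₀²) prior on μ is conjugate. Posterior precision = 1/σ₀² + n/σ²; posterior mean is the precision-weighted average of μ₀ and x̄.
σ₀² = 69.07² = 4770.6649, σ² = 52.28² = 2733.1984; σ² + n·σ₀² = 2733.1984 + 7·4770.6649 = 36127.8527.
Posterior precision = 1/σ₀² + n/σ² = 1/4770.6649 + 7/2733.1984 = (σ² + n·σ₀²)/(σ₀²σ²) = 36127.8527/(4770.6649·2733.1984); posterior variance σₙ² = σ₀²σ²/(σ² + n·σ₀²) = 4770.6649·2733.1984/36127.8527 = 360.917483.
Predictive variance for one new observation = σₙ² + σ² = 4770.6649·2733.1984/36127.8527 + 2733.1984 = σ²·(σ₀² + 36127.8527)/36127.8527 = 2733.1984·40898.5176/36127.8527 = 3094.115883; SD = √(2733.1984·40898.5176/36127.8527) = 55.6248.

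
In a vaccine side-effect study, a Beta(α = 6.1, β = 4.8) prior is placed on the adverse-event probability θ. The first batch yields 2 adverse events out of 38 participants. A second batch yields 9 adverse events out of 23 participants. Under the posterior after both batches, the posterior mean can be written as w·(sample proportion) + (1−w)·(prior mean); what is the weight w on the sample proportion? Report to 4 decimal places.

The Beta prior is conjugate to a Binomial/Bernoulli likelihood; the update adds successes to α and failures to β.
Total number of participants: n = 38 + 23 = 61.
Posterior mean = (α₀+k)/(α₀+β₀+n) = [n/(α₀+β₀+n)]·(k/n) + [(α₀+β₀)/(α₀+β₀+n)]·α₀/(α₀+β₀), so only n and the prior enter the weight.
The weight on the data is w = n/(α₀+β₀+n) = 61/(6.1+4.8+61) = 61/71.9 = 0.8484.

0.8484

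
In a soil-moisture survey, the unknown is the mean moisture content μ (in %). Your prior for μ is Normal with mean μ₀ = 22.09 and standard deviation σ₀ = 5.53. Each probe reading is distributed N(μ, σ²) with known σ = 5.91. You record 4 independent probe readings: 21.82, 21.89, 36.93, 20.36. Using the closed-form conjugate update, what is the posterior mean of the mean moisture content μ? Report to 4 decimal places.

24.5481

For Normal data with known variance σ², a Normal(μ₀, σ₀²) prior on μ is conjugate. Posterior precision = 1/σ₀² + n/σ²; posterior mean is the precision-weighted average of μ₀ and x̄.
Σxᵢ = 21.82 + 21.89 + 36.93 + 20.36 = 101, so n·x̄ = 101.
σ₀² = 5.53² = 30.5809, σ² = 5.91² = 34.9281; σ² + n·σ₀² = 34.9281 + 4·30.5809 = 157.2517.
Posterior mean = (μ₀/σ₀² + n·x̄/σ²)/(1/σ₀² + n/σ²) = (σ²·μ₀ + σ₀²·n·x̄)/(σ² + n·σ₀²) = (34.9281·22.09 + 30.5809·101)/157.2517 = 3860.232629/157.2517 = 24.5481.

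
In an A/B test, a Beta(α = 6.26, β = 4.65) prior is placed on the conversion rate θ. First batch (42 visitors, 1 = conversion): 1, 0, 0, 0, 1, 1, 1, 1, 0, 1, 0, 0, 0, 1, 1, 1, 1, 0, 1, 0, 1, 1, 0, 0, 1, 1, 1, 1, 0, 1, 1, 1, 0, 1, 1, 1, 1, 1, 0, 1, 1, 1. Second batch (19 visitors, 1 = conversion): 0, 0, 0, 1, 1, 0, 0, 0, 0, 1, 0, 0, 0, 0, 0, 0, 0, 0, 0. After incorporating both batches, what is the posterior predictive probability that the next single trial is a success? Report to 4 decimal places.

0.5181

The Beta prior is conjugate to a Binomial/Bernoulli likelihood; the update adds successes to α and failures to β.
After batch 1: Beta(6.26+28, 4.65+14) = Beta(34.26, 18.65).
After batch 2: Beta(34.26+3, 18.65+16) = Beta(37.26, 34.65).
For a single future Bernoulli trial, P(success | data) = α/(α+β) = 0.5181.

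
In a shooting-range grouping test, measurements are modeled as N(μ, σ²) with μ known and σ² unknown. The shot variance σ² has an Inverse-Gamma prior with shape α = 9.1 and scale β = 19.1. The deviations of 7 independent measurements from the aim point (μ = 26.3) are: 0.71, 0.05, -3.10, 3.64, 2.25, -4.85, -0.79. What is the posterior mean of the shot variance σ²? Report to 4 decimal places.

With known mean μ and an Inverse-Gamma(α, β) prior on σ², the Normal likelihood is conjugate: posterior is Inv-Gamma(α + n/2, β + Σ(xᵢ−μ)²/2).
Σ(xᵢ−μ)² = (0.71)² + (0.05)² + (-3.10)² + (3.64)² + (2.25)² + (-4.85)² + (-0.79)² = 52.5753.
Posterior: Inv-Gamma(9.1 + 7/2, 19.1 + 52.5753/2) = Inv-Gamma(12.60, 45.38765).
E[σ²|data] = β/(α−1) = 45.38765/11.60 = 3.9127.

3.9127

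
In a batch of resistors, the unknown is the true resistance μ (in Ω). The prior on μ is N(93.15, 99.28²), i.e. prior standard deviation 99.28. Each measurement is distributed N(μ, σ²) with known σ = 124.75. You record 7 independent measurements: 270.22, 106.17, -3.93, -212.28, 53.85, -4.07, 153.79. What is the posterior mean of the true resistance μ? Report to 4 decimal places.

59.5443

For Normal data with known variance σ², a Normal(μ₀, σ₀²) prior on μ is conjugate. Posterior precision = 1/σ₀² + n/σ²; posterior mean is the precision-weighted average of μ₀ and x̄.
Σxᵢ = 270.22 + 106.17 + (-3.93) + (-212.28) + 53.85 + (-4.07) + 153.79 = 363.75, so n·x̄ = 363.75.
σ₀² = 99.28² = 9856.5184, σ² = 124.75² = 15562.5625; σ² + n·σ₀² = 15562.5625 + 7·9856.5184 = 84558.1913.
Posterior mean = (μ₀/σ₀² + n·x̄/σ²)/(1/σ₀² + n/σ²) = (σ²·μ₀ + σ₀²·n·x̄)/(σ² + n·σ₀²) = (15562.5625·93.15 + 9856.5184·363.75)/84558.1913 = 5034961.264875/84558.1913 = 59.5443.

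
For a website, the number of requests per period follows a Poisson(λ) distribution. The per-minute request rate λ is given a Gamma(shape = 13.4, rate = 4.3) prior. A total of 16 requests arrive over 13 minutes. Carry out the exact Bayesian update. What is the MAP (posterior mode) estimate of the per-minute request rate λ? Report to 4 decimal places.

With a Gamma(shape α, rate β) prior, the Poisson likelihood is conjugate: the posterior is Gamma(α + ΣXᵢ, β + n).
Posterior: Gamma(α+S, β+n) = Gamma(13.4+16, 4.3+13) = Gamma(29.4, 17.3).
Mode of Gamma(α,β) for α≥1 is (α−1)/β = 28.4/17.3 = 1.6416.

1.6416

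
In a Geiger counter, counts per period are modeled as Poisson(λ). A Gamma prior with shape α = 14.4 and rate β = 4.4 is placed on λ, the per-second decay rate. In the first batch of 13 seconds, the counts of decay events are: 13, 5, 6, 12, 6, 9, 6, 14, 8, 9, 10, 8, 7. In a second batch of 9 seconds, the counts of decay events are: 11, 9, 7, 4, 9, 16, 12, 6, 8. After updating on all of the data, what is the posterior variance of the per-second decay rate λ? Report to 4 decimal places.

0.3004

With a Gamma(shape α, rate β) prior, the Poisson likelihood is conjugate: the posterior is Gamma(α + ΣXᵢ, β + n).
Batch 1: sum of counts S = 113 over n = 13 seconds.
After batch 1: Gamma(α+S, β+n) = Gamma(14.4+113, 4.4+13) = Gamma(127.4, 17.4).
Batch 2: sum of counts S = 82 over n = 9 seconds.
After batch 2: Gamma(α+S, β+n) = Gamma(127.4+82, 17.4+9) = Gamma(209.4, 26.4).
Var = α/β² = 209.4/26.4² = 0.3004.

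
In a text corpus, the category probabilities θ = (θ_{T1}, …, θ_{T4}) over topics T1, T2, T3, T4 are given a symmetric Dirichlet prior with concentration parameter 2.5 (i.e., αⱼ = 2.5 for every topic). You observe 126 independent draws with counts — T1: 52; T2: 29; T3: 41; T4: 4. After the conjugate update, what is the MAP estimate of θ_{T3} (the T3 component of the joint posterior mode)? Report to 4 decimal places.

The Dirichlet prior is conjugate to the Multinomial likelihood: each posterior αⱼ = prior αⱼ + observed count nⱼ.
Posterior concentration: (54.5, 31.5, 43.5, 6.5), total = 136.0.
Joint mode component: (α_{T3}−1)/(Σα−K) = 42.5/132.0 = 0.3220.

0.3220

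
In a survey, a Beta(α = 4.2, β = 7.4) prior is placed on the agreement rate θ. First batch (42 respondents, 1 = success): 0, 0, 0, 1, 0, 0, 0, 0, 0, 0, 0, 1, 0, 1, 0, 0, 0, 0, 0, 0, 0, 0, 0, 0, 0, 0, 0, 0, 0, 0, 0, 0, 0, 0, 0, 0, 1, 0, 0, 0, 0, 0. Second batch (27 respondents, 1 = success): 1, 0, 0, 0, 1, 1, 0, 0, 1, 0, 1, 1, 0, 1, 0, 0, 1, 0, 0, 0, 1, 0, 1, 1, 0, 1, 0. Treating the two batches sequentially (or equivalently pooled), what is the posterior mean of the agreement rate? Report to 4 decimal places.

0.2506

The Beta prior is conjugate to a Binomial/Bernoulli likelihood; the update adds successes to α and failures to β.
After batch 1: Beta(4.2+4, 7.4+38) = Beta(8.2, 45.4).
After batch 2: Beta(8.2+12, 45.4+15) = Beta(20.2, 60.4).
Posterior mean = α/(α+β) = 20.2/80.6 = 0.2506.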